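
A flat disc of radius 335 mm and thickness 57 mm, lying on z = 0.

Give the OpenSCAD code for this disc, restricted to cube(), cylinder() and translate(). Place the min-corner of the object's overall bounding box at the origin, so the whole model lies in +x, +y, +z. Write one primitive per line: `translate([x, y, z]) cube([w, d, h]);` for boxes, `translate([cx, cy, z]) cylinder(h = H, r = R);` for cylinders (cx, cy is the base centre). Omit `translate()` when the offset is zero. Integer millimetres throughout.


translate([335, 335, 0]) cylinder(h = 57, r = 335);


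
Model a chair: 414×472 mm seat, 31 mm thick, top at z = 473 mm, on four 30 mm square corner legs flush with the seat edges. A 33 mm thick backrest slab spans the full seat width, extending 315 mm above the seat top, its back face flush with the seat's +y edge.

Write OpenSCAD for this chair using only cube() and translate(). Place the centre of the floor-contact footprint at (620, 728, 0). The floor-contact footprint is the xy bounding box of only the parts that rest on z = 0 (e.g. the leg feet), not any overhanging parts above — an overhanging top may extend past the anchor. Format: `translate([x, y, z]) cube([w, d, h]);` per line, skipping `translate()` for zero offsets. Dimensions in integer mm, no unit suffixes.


translate([413, 492, 442]) cube([414, 472, 31]);
translate([413, 492, 0]) cube([30, 30, 442]);
translate([797, 492, 0]) cube([30, 30, 442]);
translate([413, 934, 0]) cube([30, 30, 442]);
translate([797, 934, 0]) cube([30, 30, 442]);
translate([413, 931, 473]) cube([414, 33, 315]);


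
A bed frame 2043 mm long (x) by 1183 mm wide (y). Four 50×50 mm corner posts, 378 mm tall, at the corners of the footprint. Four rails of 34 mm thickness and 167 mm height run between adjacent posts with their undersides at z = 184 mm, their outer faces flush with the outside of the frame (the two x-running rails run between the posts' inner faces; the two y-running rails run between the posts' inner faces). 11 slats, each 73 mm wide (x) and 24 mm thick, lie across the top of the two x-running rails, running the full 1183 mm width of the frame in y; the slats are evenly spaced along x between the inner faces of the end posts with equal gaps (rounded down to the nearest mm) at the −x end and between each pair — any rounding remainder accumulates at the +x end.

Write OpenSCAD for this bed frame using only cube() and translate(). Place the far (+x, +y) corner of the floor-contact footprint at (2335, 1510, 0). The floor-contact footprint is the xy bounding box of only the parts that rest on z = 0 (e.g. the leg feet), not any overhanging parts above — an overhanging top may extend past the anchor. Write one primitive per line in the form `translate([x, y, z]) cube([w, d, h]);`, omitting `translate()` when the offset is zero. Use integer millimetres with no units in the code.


translate([292, 327, 0]) cube([50, 50, 378]);
translate([292, 1460, 0]) cube([50, 50, 378]);
translate([2285, 327, 0]) cube([50, 50, 378]);
translate([2285, 1460, 0]) cube([50, 50, 378]);
translate([342, 327, 184]) cube([1943, 34, 167]);
translate([342, 1476, 184]) cube([1943, 34, 167]);
translate([292, 377, 184]) cube([34, 1083, 167]);
translate([2301, 377, 184]) cube([34, 1083, 167]);
translate([437, 327, 351]) cube([73, 1183, 24]);
translate([605, 327, 351]) cube([73, 1183, 24]);
translate([773, 327, 351]) cube([73, 1183, 24]);
translate([941, 327, 351]) cube([73, 1183, 24]);
translate([1109, 327, 351]) cube([73, 1183, 24]);
translate([1277, 327, 351]) cube([73, 1183, 24]);
translate([1445, 327, 351]) cube([73, 1183, 24]);
translate([1613, 327, 351]) cube([73, 1183, 24]);
translate([1781, 327, 351]) cube([73, 1183, 24]);
translate([1949, 327, 351]) cube([73, 1183, 24]);
translate([2117, 327, 351]) cube([73, 1183, 24]);


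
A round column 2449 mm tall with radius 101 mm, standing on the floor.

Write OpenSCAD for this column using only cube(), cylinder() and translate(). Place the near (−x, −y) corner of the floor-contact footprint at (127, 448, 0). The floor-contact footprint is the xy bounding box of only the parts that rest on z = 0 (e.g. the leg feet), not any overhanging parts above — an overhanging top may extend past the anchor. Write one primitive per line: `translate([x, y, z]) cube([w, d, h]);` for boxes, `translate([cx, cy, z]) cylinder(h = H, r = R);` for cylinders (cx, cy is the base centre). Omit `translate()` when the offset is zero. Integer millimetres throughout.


translate([228, 549, 0]) cylinder(h = 2449, r = 101);


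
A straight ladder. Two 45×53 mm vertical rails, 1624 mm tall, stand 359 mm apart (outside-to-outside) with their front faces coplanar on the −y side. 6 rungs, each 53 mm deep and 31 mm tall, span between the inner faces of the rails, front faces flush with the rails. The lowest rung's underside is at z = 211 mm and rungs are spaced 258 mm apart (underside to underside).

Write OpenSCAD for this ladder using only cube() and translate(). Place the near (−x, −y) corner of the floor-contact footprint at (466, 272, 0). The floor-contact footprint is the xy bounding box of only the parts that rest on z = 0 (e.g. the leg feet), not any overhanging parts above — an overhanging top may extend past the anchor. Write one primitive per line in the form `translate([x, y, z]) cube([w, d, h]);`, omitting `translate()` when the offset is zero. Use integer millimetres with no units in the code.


translate([466, 272, 0]) cube([45, 53, 1624]);
translate([780, 272, 0]) cube([45, 53, 1624]);
translate([511, 272, 211]) cube([269, 53, 31]);
translate([511, 272, 469]) cube([269, 53, 31]);
translate([511, 272, 727]) cube([269, 53, 31]);
translate([511, 272, 985]) cube([269, 53, 31]);
translate([511, 272, 1243]) cube([269, 53, 31]);
translate([511, 272, 1501]) cube([269, 53, 31]);


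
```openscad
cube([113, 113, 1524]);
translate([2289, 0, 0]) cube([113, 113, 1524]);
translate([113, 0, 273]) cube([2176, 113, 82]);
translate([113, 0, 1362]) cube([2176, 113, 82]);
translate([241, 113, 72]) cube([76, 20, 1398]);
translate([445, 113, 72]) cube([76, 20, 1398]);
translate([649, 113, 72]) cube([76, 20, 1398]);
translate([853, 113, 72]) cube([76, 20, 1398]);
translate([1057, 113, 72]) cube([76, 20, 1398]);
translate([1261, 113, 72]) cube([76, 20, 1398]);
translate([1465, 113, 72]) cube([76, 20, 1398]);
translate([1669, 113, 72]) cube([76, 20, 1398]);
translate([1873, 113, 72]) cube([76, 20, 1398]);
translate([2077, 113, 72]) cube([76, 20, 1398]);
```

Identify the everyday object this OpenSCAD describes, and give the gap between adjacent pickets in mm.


A fence section. The picket gap is 128 mm.

Two posts, two rails, 10 pickets — a fence section. Span 2176 mm holds 10 pickets of 76 mm with 11 equal gaps: ⌊(2176 − 10·76) / 11⌋ = 128 mm.


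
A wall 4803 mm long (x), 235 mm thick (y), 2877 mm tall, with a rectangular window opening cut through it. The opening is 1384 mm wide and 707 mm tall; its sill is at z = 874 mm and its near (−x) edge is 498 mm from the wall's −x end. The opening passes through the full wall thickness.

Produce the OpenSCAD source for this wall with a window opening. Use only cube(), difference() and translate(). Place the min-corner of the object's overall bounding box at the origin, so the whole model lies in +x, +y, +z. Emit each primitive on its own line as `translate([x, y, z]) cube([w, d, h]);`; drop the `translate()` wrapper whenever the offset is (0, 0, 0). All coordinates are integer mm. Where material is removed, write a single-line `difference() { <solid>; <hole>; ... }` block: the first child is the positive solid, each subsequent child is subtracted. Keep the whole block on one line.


difference() { cube([4803, 235, 2877]); translate([498, 0, 874]) cube([1384, 235, 707]); }


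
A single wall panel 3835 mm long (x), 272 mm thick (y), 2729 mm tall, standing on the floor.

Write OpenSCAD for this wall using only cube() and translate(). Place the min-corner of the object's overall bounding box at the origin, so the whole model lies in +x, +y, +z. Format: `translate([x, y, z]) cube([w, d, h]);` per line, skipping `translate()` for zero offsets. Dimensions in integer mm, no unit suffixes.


cube([3835, 272, 2729]);


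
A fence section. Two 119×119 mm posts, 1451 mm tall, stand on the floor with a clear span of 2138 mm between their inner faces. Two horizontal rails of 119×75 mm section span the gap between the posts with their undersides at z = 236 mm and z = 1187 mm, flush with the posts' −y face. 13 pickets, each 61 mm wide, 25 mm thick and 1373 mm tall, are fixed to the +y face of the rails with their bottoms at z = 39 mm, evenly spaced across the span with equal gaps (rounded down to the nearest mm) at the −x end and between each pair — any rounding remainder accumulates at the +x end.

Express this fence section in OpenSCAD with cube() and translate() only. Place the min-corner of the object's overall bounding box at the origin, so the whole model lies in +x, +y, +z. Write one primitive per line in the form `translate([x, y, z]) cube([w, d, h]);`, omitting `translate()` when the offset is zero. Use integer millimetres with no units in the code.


cube([119, 119, 1451]);
translate([2257, 0, 0]) cube([119, 119, 1451]);
translate([119, 0, 236]) cube([2138, 119, 75]);
translate([119, 0, 1187]) cube([2138, 119, 75]);
translate([215, 119, 39]) cube([61, 25, 1373]);
translate([372, 119, 39]) cube([61, 25, 1373]);
translate([529, 119, 39]) cube([61, 25, 1373]);
translate([686, 119, 39]) cube([61, 25, 1373]);
translate([843, 119, 39]) cube([61, 25, 1373]);
translate([1000, 119, 39]) cube([61, 25, 1373]);
translate([1157, 119, 39]) cube([61, 25, 1373]);
translate([1314, 119, 39]) cube([61, 25, 1373]);
translate([1471, 119, 39]) cube([61, 25, 1373]);
translate([1628, 119, 39]) cube([61, 25, 1373]);
translate([1785, 119, 39]) cube([61, 25, 1373]);
translate([1942, 119, 39]) cube([61, 25, 1373]);
translate([2099, 119, 39]) cube([61, 25, 1373]);


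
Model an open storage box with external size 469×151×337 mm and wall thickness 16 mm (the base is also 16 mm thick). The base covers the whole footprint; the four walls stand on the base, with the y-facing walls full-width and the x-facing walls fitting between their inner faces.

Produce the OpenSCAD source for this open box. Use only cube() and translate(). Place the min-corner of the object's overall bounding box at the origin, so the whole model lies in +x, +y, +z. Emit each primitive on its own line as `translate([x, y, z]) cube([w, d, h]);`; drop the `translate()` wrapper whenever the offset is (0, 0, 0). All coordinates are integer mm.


cube([469, 151, 16]);
translate([0, 0, 16]) cube([469, 16, 321]);
translate([0, 135, 16]) cube([469, 16, 321]);
translate([0, 16, 16]) cube([16, 119, 321]);
translate([453, 16, 16]) cube([16, 119, 321]);


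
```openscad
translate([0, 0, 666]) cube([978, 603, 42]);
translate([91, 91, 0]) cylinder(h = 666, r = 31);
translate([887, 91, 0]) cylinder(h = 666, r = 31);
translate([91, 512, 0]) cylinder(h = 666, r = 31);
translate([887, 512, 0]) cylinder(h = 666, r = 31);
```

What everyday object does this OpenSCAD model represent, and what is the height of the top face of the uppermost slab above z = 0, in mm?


A table. The table height is 708 mm.

A 978×603×42 slab sits at z = 666 on four Ø62 mm round legs — a table. The top surface is at 666 + 42 = 708 mm.


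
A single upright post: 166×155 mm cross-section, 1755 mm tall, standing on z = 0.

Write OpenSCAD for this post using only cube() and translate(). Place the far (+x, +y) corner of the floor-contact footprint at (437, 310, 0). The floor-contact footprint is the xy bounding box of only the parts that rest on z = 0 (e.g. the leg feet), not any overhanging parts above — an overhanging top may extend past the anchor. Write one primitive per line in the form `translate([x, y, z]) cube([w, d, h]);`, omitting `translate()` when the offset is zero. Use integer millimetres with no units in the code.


translate([271, 155, 0]) cube([166, 155, 1755]);


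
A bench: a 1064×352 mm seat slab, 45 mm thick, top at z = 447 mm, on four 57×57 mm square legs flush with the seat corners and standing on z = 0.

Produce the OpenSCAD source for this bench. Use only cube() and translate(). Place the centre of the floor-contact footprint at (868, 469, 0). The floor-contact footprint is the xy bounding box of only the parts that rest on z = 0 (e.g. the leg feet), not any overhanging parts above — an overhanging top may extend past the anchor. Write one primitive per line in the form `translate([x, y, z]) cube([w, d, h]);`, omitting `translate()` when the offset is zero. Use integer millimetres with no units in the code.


translate([336, 293, 402]) cube([1064, 352, 45]);
translate([336, 293, 0]) cube([57, 57, 402]);
translate([336, 588, 0]) cube([57, 57, 402]);
translate([1343, 293, 0]) cube([57, 57, 402]);
translate([1343, 588, 0]) cube([57, 57, 402]);


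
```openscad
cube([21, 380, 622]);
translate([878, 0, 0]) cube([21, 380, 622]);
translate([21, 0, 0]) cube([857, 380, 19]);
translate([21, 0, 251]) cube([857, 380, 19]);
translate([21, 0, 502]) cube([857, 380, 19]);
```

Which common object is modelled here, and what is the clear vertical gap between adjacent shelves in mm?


A bookshelf. The clear shelf gap is 232 mm.

Two tall side panels with 3 horizontal boards between them — a bookshelf. The first two shelf undersides are at z = 0 and z = 251; with shelf thickness 19, the clear gap is 251 − 0 − 19 = 232 mm.


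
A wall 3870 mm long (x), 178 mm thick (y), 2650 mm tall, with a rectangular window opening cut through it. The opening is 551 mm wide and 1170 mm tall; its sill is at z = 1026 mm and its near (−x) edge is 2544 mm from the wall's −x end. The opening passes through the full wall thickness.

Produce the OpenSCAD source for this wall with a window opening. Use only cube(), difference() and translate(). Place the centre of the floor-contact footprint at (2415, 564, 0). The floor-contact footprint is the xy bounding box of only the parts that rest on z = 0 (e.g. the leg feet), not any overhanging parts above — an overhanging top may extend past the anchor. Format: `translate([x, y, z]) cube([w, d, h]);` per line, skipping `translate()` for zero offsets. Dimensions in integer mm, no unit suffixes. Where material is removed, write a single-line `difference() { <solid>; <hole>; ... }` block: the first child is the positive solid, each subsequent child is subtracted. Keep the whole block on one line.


difference() { translate([480, 475, 0]) cube([3870, 178, 2650]); translate([3024, 475, 1026]) cube([551, 178, 1170]); }


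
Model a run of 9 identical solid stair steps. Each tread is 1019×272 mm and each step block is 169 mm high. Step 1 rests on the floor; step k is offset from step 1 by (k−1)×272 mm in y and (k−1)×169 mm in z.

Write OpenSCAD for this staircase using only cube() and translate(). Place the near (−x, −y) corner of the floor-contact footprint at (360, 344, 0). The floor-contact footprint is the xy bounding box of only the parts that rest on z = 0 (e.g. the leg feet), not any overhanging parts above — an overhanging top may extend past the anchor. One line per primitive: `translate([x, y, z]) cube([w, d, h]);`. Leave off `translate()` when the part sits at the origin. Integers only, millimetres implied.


translate([360, 344, 0]) cube([1019, 272, 169]);
translate([360, 616, 169]) cube([1019, 272, 169]);
translate([360, 888, 338]) cube([1019, 272, 169]);
translate([360, 1160, 507]) cube([1019, 272, 169]);
translate([360, 1432, 676]) cube([1019, 272, 169]);
translate([360, 1704, 845]) cube([1019, 272, 169]);
translate([360, 1976, 1014]) cube([1019, 272, 169]);
translate([360, 2248, 1183]) cube([1019, 272, 169]);
translate([360, 2520, 1352]) cube([1019, 272, 169]);


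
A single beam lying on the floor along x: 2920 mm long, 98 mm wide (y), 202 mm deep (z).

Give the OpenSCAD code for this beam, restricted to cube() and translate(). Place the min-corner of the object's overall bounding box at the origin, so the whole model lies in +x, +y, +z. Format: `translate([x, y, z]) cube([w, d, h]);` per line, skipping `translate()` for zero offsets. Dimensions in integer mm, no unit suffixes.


cube([2920, 98, 202]);


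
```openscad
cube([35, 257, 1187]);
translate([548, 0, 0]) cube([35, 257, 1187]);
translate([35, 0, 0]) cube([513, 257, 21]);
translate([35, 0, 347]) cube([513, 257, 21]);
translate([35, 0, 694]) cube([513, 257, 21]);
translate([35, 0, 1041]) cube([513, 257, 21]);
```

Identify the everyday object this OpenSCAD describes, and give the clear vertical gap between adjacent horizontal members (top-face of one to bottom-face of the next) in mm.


A bookshelf. The clear shelf gap is 326 mm.

Two tall side panels with 4 horizontal boards between them — a bookshelf. The first two shelf undersides are at z = 0 and z = 347; with shelf thickness 21, the clear gap is 347 − 0 − 21 = 326 mm.


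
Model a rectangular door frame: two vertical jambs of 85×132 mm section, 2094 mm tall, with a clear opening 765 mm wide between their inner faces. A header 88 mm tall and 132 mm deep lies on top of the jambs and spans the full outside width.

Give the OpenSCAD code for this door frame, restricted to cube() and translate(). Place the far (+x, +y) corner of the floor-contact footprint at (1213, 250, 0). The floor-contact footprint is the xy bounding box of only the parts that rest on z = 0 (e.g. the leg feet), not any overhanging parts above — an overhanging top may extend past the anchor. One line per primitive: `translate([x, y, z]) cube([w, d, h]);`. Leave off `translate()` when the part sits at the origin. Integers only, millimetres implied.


translate([278, 118, 0]) cube([85, 132, 2094]);
translate([1128, 118, 0]) cube([85, 132, 2094]);
translate([278, 118, 2094]) cube([935, 132, 88]);


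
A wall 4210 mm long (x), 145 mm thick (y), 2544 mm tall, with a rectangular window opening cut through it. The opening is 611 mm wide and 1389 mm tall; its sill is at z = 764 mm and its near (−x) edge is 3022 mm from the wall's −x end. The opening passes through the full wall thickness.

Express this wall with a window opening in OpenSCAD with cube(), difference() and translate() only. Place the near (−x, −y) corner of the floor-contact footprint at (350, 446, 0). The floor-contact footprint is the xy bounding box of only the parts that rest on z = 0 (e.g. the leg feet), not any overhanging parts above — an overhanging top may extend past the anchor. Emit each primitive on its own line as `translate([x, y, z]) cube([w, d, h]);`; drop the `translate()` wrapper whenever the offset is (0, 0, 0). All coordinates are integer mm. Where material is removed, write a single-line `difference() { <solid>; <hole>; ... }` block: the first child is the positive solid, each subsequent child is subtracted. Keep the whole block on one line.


difference() { translate([350, 446, 0]) cube([4210, 145, 2544]); translate([3372, 446, 764]) cube([611, 145, 1389]); }


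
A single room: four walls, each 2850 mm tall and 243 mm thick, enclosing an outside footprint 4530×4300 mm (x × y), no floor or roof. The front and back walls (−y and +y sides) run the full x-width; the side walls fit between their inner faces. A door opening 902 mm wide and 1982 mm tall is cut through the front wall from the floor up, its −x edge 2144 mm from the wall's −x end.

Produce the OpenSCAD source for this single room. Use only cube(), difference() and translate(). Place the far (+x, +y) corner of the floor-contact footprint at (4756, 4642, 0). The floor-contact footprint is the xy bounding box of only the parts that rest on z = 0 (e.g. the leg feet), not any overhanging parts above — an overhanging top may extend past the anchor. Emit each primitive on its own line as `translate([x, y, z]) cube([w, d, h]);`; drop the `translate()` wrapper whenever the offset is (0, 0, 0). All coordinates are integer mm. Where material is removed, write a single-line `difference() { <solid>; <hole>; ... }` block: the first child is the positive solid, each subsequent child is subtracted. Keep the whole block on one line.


difference() { translate([226, 342, 0]) cube([4530, 243, 2850]); translate([2370, 342, 0]) cube([902, 243, 1982]); }
translate([226, 4399, 0]) cube([4530, 243, 2850]);
translate([226, 585, 0]) cube([243, 3814, 2850]);
translate([4513, 585, 0]) cube([243, 3814, 2850]);


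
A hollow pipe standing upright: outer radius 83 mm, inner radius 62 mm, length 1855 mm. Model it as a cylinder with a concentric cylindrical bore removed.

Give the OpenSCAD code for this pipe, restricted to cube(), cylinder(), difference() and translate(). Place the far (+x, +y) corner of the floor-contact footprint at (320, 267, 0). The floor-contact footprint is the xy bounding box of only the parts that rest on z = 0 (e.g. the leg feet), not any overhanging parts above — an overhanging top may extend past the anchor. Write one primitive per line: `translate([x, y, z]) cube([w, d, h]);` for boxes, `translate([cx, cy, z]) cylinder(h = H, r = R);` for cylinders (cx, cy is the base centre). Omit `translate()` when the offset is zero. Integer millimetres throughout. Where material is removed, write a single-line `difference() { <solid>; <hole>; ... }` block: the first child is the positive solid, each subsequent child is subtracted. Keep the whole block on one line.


difference() { translate([237, 184, 0]) cylinder(h = 1855, r = 83); translate([237, 184, 0]) cylinder(h = 1855, r = 62); }


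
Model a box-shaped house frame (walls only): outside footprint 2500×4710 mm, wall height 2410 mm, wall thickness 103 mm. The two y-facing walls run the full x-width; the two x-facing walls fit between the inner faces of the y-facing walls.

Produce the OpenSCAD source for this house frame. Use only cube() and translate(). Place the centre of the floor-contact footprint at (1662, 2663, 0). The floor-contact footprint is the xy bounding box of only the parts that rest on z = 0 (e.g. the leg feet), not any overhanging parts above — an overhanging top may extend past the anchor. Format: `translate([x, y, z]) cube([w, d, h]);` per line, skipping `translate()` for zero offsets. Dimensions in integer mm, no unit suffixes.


translate([412, 308, 0]) cube([2500, 103, 2410]);
translate([412, 4915, 0]) cube([2500, 103, 2410]);
translate([412, 411, 0]) cube([103, 4504, 2410]);
translate([2809, 411, 0]) cube([103, 4504, 2410]);


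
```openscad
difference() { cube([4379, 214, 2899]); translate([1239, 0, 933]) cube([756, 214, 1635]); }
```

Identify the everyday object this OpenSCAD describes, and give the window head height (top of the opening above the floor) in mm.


A wall with a window opening. The window head height is 2568 mm.

A wall with a rectangular opening subtracted — a window. Sill at z = 933, opening 1635 mm tall, so the head is at 933 + 1635 = 2568 mm.


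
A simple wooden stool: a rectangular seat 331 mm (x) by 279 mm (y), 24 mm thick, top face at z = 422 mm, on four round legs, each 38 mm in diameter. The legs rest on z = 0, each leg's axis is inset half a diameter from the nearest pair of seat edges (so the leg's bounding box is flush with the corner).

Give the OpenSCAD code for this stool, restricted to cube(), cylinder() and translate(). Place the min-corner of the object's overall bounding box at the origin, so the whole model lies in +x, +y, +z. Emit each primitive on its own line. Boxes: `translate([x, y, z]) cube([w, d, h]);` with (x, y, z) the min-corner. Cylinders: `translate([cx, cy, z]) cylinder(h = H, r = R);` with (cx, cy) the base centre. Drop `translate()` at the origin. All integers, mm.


// leg_h = 422 - 24 = 398
translate([0, 0, 398]) cube([331, 279, 24]);
translate([19, 19, 0]) cylinder(h = 398, r = 19);
translate([312, 19, 0]) cylinder(h = 398, r = 19);
translate([19, 260, 0]) cylinder(h = 398, r = 19);
translate([312, 260, 0]) cylinder(h = 398, r = 19);


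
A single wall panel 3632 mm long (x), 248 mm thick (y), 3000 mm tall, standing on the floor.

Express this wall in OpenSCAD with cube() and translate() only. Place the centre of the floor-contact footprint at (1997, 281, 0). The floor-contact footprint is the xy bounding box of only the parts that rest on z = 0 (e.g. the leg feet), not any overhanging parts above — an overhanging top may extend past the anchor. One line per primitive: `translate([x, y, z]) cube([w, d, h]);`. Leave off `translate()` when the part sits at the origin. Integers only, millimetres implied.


translate([181, 157, 0]) cube([3632, 248, 3000]);


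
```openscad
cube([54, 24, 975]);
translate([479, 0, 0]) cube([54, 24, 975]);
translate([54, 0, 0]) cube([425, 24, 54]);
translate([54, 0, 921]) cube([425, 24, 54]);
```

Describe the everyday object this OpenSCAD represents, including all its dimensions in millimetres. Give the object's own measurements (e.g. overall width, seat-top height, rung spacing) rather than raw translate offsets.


A rectangular picture frame lying in the x–z plane (depth along y). The opening is 425 mm wide (x) by 867 mm tall (z), surrounded by a border 54 mm wide on all four sides. The frame is 24 mm deep and is made of two full-height vertical stiles with two horizontal rails fitted between them.


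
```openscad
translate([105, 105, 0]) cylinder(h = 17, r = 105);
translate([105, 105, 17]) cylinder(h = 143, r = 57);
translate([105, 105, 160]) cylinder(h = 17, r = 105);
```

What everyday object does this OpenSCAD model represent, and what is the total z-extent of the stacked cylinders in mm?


A spool. The overall height is 177 mm.

Three coaxial cylinders, large–small–large — a spool. Two 17 mm flanges and a 143 mm core give 17 + 143 + 17 = 177 mm.


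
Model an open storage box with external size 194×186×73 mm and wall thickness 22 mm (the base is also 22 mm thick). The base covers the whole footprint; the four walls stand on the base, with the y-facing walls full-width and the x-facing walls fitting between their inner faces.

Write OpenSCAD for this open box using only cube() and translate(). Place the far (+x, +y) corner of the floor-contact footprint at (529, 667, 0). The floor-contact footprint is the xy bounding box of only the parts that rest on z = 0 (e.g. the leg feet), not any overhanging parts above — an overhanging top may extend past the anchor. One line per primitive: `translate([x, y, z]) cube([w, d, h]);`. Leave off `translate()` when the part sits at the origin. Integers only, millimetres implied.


translate([335, 481, 0]) cube([194, 186, 22]);
translate([335, 481, 22]) cube([194, 22, 51]);
translate([335, 645, 22]) cube([194, 22, 51]);
translate([335, 503, 22]) cube([22, 142, 51]);
translate([507, 503, 22]) cube([22, 142, 51]);


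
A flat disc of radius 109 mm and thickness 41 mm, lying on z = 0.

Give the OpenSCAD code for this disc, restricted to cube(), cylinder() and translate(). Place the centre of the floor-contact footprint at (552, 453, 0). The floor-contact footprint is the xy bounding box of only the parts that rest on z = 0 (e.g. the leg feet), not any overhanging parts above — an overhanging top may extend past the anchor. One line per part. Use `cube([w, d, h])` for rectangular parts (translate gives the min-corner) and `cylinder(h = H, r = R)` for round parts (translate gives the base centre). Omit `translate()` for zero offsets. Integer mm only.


translate([552, 453, 0]) cylinder(h = 41, r = 109);


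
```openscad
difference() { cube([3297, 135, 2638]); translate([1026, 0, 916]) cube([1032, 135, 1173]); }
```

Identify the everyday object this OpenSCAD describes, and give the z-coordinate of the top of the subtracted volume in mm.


A wall with a window opening. The window head height is 2089 mm.

A wall with a rectangular opening subtracted — a window. Sill at z = 916, opening 1173 mm tall, so the head is at 916 + 1173 = 2089 mm.


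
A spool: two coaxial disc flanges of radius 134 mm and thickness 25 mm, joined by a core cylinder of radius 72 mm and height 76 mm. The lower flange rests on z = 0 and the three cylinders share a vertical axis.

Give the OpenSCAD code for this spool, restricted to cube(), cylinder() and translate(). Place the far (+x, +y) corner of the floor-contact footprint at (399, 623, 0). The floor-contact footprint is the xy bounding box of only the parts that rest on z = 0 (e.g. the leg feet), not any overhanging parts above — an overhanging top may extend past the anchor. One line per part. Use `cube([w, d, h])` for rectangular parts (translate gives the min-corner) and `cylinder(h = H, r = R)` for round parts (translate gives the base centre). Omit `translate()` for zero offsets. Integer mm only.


translate([265, 489, 0]) cylinder(h = 25, r = 134);
translate([265, 489, 25]) cylinder(h = 76, r = 72);
translate([265, 489, 101]) cylinder(h = 25, r = 134);


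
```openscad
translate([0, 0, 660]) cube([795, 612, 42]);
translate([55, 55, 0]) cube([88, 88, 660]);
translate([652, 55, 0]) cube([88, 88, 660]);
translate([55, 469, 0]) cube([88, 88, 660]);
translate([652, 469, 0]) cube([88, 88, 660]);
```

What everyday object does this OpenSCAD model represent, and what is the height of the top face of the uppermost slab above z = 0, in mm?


A table. The table height is 702 mm.

A 795×612×42 slab sits at z = 660 on four 88 mm square posts — a table. The top surface is at 660 + 42 = 702 mm.


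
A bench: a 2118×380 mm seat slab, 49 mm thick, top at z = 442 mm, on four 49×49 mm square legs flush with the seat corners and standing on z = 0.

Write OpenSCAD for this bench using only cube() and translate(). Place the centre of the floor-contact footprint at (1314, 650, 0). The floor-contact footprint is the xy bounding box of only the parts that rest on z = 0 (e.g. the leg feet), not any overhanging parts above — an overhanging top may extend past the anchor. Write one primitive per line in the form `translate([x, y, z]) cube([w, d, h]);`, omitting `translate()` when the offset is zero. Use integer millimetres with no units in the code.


translate([255, 460, 393]) cube([2118, 380, 49]);
translate([255, 460, 0]) cube([49, 49, 393]);
translate([255, 791, 0]) cube([49, 49, 393]);
translate([2324, 460, 0]) cube([49, 49, 393]);
translate([2324, 791, 0]) cube([49, 49, 393]);


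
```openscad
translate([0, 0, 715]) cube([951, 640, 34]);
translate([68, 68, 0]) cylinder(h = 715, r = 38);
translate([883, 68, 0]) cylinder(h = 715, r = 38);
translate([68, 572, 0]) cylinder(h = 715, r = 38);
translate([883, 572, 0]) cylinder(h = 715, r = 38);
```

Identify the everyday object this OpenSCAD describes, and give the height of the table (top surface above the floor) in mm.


A table. The table height is 749 mm.

A 951×640×34 slab sits at z = 715 on four Ø76 mm round legs — a table. The top surface is at 715 + 34 = 749 mm.


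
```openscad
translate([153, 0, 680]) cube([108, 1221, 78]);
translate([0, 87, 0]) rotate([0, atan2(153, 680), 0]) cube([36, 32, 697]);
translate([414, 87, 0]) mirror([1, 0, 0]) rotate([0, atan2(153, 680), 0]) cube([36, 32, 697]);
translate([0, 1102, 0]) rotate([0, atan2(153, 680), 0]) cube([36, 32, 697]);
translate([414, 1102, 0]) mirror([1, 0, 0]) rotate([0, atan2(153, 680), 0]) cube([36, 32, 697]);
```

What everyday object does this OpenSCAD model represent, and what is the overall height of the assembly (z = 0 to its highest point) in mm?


A sawhorse. The overall height is 758 mm.

A beam across two mirrored pairs of raked legs — a sawhorse. The beam's underside is at z = 680 (matching the legs' vertical rise in atan2(153, 680)) and the beam is 78 mm tall, so its top is at 680 + 78 = 758 mm. The raked legs top out at the beam's underside, so that is the highest point.


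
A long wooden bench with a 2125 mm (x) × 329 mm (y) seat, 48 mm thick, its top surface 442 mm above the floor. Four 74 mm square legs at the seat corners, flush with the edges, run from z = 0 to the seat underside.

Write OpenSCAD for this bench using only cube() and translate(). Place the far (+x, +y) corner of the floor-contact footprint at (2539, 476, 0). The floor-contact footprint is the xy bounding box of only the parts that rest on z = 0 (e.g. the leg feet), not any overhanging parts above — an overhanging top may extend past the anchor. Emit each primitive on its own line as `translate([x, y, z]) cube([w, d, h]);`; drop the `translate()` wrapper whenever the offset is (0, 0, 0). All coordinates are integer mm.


translate([414, 147, 394]) cube([2125, 329, 48]);
translate([414, 147, 0]) cube([74, 74, 394]);
translate([414, 402, 0]) cube([74, 74, 394]);
translate([2465, 147, 0]) cube([74, 74, 394]);
translate([2465, 402, 0]) cube([74, 74, 394]);


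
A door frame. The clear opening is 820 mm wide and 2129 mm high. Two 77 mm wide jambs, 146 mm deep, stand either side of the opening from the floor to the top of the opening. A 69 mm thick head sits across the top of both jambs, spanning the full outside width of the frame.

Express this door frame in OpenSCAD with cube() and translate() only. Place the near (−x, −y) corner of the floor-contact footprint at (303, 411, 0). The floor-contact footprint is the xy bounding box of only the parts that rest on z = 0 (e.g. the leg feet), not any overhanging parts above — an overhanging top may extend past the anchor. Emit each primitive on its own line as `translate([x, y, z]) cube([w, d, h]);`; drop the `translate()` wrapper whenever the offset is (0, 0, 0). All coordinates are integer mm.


translate([303, 411, 0]) cube([77, 146, 2129]);
translate([1200, 411, 0]) cube([77, 146, 2129]);
translate([303, 411, 2129]) cube([974, 146, 69]);


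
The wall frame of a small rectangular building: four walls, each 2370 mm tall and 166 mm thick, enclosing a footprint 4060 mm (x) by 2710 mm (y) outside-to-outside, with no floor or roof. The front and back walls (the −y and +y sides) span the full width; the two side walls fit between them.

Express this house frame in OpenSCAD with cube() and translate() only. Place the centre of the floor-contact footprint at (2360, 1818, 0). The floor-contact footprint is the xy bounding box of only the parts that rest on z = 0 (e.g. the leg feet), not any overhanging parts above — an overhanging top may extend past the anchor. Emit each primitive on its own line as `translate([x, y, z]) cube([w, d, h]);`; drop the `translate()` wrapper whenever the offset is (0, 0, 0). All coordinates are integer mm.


translate([330, 463, 0]) cube([4060, 166, 2370]);
translate([330, 3007, 0]) cube([4060, 166, 2370]);
translate([330, 629, 0]) cube([166, 2378, 2370]);
translate([4224, 629, 0]) cube([166, 2378, 2370]);


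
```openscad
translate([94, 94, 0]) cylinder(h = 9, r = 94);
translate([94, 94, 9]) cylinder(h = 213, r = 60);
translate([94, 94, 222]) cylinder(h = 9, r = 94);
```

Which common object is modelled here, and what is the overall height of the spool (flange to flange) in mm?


A spool. The overall height is 231 mm.

Three coaxial cylinders, large–small–large — a spool. Two 9 mm flanges and a 213 mm core give 9 + 213 + 9 = 231 mm.


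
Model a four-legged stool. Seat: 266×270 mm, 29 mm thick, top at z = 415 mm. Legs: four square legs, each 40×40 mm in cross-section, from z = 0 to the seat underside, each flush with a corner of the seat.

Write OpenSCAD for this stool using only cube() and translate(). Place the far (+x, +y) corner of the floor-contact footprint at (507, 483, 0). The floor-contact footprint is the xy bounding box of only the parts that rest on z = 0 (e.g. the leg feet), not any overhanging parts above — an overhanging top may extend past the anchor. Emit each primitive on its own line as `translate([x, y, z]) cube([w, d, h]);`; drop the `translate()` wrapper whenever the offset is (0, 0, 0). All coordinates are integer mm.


translate([241, 213, 386]) cube([266, 270, 29]);
translate([241, 213, 0]) cube([40, 40, 386]);
translate([467, 213, 0]) cube([40, 40, 386]);
translate([241, 443, 0]) cube([40, 40, 386]);
translate([467, 443, 0]) cube([40, 40, 386]);


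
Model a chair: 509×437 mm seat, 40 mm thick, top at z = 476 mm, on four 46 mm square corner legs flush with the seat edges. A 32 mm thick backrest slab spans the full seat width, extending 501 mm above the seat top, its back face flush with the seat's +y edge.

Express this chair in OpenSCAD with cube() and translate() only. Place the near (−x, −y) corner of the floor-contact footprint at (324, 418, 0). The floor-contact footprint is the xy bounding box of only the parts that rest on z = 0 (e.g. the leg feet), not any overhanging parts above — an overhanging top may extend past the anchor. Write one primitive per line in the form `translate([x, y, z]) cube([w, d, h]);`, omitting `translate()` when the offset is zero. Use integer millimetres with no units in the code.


translate([324, 418, 436]) cube([509, 437, 40]);
translate([324, 418, 0]) cube([46, 46, 436]);
translate([787, 418, 0]) cube([46, 46, 436]);
translate([324, 809, 0]) cube([46, 46, 436]);
translate([787, 809, 0]) cube([46, 46, 436]);
translate([324, 823, 476]) cube([509, 32, 501]);


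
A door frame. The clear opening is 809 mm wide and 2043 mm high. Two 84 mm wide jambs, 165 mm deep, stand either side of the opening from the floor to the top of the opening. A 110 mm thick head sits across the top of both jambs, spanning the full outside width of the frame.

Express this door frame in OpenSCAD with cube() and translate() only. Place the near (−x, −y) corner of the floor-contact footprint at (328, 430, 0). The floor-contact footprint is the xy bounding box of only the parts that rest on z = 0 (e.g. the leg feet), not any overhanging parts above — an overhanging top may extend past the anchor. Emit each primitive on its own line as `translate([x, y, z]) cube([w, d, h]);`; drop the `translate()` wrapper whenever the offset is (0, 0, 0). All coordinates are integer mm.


translate([328, 430, 0]) cube([84, 165, 2043]);
translate([1221, 430, 0]) cube([84, 165, 2043]);
translate([328, 430, 2043]) cube([977, 165, 110]);


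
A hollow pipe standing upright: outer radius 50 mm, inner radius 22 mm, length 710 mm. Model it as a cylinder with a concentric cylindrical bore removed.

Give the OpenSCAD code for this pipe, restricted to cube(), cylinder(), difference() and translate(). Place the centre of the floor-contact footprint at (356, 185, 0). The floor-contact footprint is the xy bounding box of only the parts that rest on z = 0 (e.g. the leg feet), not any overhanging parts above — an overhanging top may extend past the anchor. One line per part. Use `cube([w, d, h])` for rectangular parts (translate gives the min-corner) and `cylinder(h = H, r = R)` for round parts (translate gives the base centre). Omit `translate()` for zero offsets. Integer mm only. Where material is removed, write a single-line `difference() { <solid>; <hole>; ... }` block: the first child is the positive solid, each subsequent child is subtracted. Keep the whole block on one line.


difference() { translate([356, 185, 0]) cylinder(h = 710, r = 50); translate([356, 185, 0]) cylinder(h = 710, r = 22); }


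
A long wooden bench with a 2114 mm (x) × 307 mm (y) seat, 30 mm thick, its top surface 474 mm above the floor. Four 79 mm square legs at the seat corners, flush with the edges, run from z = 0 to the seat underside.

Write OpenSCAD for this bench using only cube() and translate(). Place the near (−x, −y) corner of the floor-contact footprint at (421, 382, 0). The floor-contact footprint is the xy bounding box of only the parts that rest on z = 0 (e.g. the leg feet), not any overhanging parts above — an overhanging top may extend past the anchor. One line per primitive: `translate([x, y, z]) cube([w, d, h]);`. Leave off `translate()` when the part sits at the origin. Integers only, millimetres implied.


translate([421, 382, 444]) cube([2114, 307, 30]);
translate([421, 382, 0]) cube([79, 79, 444]);
translate([421, 610, 0]) cube([79, 79, 444]);
translate([2456, 382, 0]) cube([79, 79, 444]);
translate([2456, 610, 0]) cube([79, 79, 444]);


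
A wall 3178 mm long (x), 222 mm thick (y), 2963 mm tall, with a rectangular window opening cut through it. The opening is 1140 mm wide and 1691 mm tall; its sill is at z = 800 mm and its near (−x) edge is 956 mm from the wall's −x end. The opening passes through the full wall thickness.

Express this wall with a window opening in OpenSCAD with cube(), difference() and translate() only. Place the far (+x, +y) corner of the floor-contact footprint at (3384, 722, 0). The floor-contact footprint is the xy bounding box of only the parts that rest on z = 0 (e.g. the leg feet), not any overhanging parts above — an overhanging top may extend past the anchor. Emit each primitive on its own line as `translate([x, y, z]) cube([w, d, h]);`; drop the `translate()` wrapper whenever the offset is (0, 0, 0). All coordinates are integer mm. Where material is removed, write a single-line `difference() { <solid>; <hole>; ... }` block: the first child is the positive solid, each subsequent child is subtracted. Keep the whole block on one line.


difference() { translate([206, 500, 0]) cube([3178, 222, 2963]); translate([1162, 500, 800]) cube([1140, 222, 1691]); }
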